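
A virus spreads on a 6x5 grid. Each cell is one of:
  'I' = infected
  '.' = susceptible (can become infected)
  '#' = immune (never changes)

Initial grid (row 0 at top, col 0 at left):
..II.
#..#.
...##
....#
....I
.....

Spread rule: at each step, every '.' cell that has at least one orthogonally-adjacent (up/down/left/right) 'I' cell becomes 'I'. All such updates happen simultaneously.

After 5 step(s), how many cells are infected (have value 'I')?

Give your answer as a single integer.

Step 0 (initial): 3 infected
Step 1: +5 new -> 8 infected
Step 2: +7 new -> 15 infected
Step 3: +4 new -> 19 infected
Step 4: +4 new -> 23 infected
Step 5: +2 new -> 25 infected

Answer: 25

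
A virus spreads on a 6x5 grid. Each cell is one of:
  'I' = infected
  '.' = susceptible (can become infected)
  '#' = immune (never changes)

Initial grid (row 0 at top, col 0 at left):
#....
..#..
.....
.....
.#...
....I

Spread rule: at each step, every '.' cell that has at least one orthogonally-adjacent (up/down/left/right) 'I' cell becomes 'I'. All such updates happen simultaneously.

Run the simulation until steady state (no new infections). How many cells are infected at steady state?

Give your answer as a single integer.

Step 0 (initial): 1 infected
Step 1: +2 new -> 3 infected
Step 2: +3 new -> 6 infected
Step 3: +4 new -> 10 infected
Step 4: +4 new -> 14 infected
Step 5: +5 new -> 19 infected
Step 6: +3 new -> 22 infected
Step 7: +3 new -> 25 infected
Step 8: +2 new -> 27 infected
Step 9: +0 new -> 27 infected

Answer: 27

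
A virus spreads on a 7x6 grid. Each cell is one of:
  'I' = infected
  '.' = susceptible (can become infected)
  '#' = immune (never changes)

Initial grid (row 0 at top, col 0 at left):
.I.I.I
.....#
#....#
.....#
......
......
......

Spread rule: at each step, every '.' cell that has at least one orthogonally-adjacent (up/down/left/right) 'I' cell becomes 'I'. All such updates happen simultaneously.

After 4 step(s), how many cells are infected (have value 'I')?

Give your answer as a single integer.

Step 0 (initial): 3 infected
Step 1: +5 new -> 8 infected
Step 2: +5 new -> 13 infected
Step 3: +4 new -> 17 infected
Step 4: +5 new -> 22 infected

Answer: 22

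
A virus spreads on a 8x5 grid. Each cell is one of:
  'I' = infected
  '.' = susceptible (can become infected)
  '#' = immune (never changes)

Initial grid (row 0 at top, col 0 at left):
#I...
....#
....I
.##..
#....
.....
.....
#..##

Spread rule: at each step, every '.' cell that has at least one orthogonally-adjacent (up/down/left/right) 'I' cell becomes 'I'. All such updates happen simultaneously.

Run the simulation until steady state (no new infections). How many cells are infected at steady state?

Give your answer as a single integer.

Step 0 (initial): 2 infected
Step 1: +4 new -> 6 infected
Step 2: +8 new -> 14 infected
Step 3: +4 new -> 18 infected
Step 4: +4 new -> 22 infected
Step 5: +3 new -> 25 infected
Step 6: +2 new -> 27 infected
Step 7: +3 new -> 30 infected
Step 8: +2 new -> 32 infected
Step 9: +0 new -> 32 infected

Answer: 32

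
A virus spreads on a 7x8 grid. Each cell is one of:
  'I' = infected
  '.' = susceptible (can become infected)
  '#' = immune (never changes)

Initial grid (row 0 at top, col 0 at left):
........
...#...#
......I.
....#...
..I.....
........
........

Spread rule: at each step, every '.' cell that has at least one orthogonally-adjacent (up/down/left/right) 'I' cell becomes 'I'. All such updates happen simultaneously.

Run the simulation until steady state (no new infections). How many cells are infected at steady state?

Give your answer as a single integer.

Step 0 (initial): 2 infected
Step 1: +8 new -> 10 infected
Step 2: +14 new -> 24 infected
Step 3: +14 new -> 38 infected
Step 4: +9 new -> 47 infected
Step 5: +5 new -> 52 infected
Step 6: +1 new -> 53 infected
Step 7: +0 new -> 53 infected

Answer: 53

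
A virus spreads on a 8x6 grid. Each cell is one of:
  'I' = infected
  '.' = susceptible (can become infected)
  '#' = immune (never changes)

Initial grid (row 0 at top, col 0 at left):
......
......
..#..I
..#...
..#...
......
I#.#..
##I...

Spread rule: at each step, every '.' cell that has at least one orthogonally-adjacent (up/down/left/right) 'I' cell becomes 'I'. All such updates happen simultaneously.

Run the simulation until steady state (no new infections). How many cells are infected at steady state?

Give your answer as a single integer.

Answer: 41

Derivation:
Step 0 (initial): 3 infected
Step 1: +6 new -> 9 infected
Step 2: +9 new -> 18 infected
Step 3: +10 new -> 28 infected
Step 4: +7 new -> 35 infected
Step 5: +4 new -> 39 infected
Step 6: +2 new -> 41 infected
Step 7: +0 new -> 41 infected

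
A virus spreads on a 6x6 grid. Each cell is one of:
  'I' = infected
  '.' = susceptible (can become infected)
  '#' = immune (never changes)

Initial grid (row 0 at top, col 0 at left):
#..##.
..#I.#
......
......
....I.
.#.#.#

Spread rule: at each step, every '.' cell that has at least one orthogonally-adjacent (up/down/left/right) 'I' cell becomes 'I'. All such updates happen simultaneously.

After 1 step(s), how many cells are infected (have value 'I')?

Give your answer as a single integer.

Step 0 (initial): 2 infected
Step 1: +6 new -> 8 infected

Answer: 8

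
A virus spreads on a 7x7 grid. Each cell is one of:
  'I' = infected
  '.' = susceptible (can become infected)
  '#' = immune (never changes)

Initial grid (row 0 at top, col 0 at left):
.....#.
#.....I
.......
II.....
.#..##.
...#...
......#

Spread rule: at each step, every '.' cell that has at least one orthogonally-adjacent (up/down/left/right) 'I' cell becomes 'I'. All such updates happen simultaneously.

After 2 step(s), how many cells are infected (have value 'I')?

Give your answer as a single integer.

Step 0 (initial): 3 infected
Step 1: +7 new -> 10 infected
Step 2: +8 new -> 18 infected

Answer: 18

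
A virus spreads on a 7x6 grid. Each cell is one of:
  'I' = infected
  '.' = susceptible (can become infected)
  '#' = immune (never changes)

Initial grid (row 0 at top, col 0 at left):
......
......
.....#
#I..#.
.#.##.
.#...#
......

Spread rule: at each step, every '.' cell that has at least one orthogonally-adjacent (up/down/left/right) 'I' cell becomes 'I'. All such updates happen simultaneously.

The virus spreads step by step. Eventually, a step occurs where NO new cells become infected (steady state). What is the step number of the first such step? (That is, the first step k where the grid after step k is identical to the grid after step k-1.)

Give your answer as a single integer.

Answer: 9

Derivation:
Step 0 (initial): 1 infected
Step 1: +2 new -> 3 infected
Step 2: +5 new -> 8 infected
Step 3: +5 new -> 13 infected
Step 4: +6 new -> 19 infected
Step 5: +5 new -> 24 infected
Step 6: +4 new -> 28 infected
Step 7: +3 new -> 31 infected
Step 8: +1 new -> 32 infected
Step 9: +0 new -> 32 infected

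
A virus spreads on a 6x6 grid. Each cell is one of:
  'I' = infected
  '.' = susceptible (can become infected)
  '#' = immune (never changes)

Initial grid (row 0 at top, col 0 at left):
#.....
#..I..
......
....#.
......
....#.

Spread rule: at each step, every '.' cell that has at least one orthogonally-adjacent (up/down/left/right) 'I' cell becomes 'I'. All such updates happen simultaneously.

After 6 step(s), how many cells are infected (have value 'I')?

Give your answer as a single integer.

Answer: 31

Derivation:
Step 0 (initial): 1 infected
Step 1: +4 new -> 5 infected
Step 2: +7 new -> 12 infected
Step 3: +6 new -> 18 infected
Step 4: +6 new -> 24 infected
Step 5: +4 new -> 28 infected
Step 6: +3 new -> 31 infected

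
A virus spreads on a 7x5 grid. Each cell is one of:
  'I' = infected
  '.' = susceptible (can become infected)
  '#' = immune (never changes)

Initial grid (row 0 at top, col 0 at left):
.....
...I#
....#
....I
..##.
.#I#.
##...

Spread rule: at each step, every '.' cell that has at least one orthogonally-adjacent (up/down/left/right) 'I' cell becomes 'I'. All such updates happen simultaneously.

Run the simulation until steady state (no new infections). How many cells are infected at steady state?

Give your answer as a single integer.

Step 0 (initial): 3 infected
Step 1: +6 new -> 9 infected
Step 2: +7 new -> 16 infected
Step 3: +5 new -> 21 infected
Step 4: +4 new -> 25 infected
Step 5: +1 new -> 26 infected
Step 6: +1 new -> 27 infected
Step 7: +0 new -> 27 infected

Answer: 27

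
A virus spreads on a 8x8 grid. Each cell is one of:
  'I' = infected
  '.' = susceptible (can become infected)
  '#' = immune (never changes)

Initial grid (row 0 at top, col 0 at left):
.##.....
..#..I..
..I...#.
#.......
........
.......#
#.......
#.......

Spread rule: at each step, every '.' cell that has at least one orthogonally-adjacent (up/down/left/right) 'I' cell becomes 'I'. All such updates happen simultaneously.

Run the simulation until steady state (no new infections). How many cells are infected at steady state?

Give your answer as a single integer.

Step 0 (initial): 2 infected
Step 1: +7 new -> 9 infected
Step 2: +11 new -> 20 infected
Step 3: +10 new -> 30 infected
Step 4: +9 new -> 39 infected
Step 5: +8 new -> 47 infected
Step 6: +5 new -> 52 infected
Step 7: +3 new -> 55 infected
Step 8: +1 new -> 56 infected
Step 9: +0 new -> 56 infected

Answer: 56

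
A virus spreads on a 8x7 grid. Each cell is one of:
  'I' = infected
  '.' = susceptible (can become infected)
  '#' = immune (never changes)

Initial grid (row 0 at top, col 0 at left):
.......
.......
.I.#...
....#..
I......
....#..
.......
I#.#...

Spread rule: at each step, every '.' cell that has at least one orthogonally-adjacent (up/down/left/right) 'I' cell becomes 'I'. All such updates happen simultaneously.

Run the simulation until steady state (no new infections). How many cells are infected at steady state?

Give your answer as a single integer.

Step 0 (initial): 3 infected
Step 1: +8 new -> 11 infected
Step 2: +7 new -> 18 infected
Step 3: +7 new -> 25 infected
Step 4: +6 new -> 31 infected
Step 5: +5 new -> 36 infected
Step 6: +8 new -> 44 infected
Step 7: +6 new -> 50 infected
Step 8: +1 new -> 51 infected
Step 9: +0 new -> 51 infected

Answer: 51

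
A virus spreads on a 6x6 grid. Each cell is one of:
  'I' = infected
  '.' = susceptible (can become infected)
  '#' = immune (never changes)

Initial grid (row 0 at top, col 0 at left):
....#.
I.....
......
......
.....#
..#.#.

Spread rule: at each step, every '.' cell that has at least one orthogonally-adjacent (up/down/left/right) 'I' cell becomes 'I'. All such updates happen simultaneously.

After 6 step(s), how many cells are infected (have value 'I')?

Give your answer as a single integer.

Step 0 (initial): 1 infected
Step 1: +3 new -> 4 infected
Step 2: +4 new -> 8 infected
Step 3: +5 new -> 13 infected
Step 4: +6 new -> 19 infected
Step 5: +5 new -> 24 infected
Step 6: +4 new -> 28 infected

Answer: 28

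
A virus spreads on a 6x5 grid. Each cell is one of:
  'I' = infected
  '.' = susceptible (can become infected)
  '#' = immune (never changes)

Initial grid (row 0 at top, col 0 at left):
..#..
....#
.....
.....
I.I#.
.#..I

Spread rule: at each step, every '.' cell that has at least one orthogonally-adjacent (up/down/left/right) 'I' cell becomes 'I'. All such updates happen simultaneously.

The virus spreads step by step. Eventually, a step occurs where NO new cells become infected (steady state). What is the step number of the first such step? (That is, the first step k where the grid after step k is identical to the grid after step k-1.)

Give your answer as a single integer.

Step 0 (initial): 3 infected
Step 1: +7 new -> 10 infected
Step 2: +5 new -> 15 infected
Step 3: +5 new -> 20 infected
Step 4: +3 new -> 23 infected
Step 5: +2 new -> 25 infected
Step 6: +1 new -> 26 infected
Step 7: +0 new -> 26 infected

Answer: 7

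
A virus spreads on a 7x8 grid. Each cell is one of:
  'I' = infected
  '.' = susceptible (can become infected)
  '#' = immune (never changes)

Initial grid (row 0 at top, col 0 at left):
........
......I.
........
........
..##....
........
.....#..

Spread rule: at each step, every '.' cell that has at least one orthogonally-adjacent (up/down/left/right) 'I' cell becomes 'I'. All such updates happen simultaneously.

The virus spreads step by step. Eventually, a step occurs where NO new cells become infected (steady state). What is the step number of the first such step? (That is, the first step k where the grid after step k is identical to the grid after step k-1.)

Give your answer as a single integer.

Step 0 (initial): 1 infected
Step 1: +4 new -> 5 infected
Step 2: +6 new -> 11 infected
Step 3: +6 new -> 17 infected
Step 4: +7 new -> 24 infected
Step 5: +8 new -> 32 infected
Step 6: +6 new -> 38 infected
Step 7: +5 new -> 43 infected
Step 8: +4 new -> 47 infected
Step 9: +3 new -> 50 infected
Step 10: +2 new -> 52 infected
Step 11: +1 new -> 53 infected
Step 12: +0 new -> 53 infected

Answer: 12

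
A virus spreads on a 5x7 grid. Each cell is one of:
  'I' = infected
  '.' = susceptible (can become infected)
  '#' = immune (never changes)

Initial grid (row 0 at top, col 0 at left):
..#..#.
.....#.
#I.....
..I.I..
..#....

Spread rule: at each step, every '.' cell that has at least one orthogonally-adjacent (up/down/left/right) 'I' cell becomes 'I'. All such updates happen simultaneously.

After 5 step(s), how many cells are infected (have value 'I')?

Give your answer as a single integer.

Answer: 30

Derivation:
Step 0 (initial): 3 infected
Step 1: +7 new -> 10 infected
Step 2: +11 new -> 21 infected
Step 3: +6 new -> 27 infected
Step 4: +2 new -> 29 infected
Step 5: +1 new -> 30 infected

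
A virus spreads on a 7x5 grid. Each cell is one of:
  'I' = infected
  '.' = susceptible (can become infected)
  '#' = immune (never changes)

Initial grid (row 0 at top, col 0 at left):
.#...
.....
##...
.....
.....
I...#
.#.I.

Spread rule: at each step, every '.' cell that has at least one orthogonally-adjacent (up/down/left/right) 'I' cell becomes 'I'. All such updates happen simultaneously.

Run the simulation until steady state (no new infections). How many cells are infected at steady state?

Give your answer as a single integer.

Answer: 30

Derivation:
Step 0 (initial): 2 infected
Step 1: +6 new -> 8 infected
Step 2: +4 new -> 12 infected
Step 3: +4 new -> 16 infected
Step 4: +3 new -> 19 infected
Step 5: +3 new -> 22 infected
Step 6: +3 new -> 25 infected
Step 7: +3 new -> 28 infected
Step 8: +1 new -> 29 infected
Step 9: +1 new -> 30 infected
Step 10: +0 new -> 30 infected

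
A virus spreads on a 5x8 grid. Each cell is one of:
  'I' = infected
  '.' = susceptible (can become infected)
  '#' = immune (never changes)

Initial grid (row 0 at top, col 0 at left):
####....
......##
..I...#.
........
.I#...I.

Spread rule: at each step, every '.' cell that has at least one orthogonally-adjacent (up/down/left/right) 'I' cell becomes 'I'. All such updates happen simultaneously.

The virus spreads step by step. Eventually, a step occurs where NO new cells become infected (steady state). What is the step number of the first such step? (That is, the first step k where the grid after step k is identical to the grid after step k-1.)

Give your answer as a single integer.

Answer: 8

Derivation:
Step 0 (initial): 3 infected
Step 1: +9 new -> 12 infected
Step 2: +9 new -> 21 infected
Step 3: +6 new -> 27 infected
Step 4: +2 new -> 29 infected
Step 5: +1 new -> 30 infected
Step 6: +1 new -> 31 infected
Step 7: +1 new -> 32 infected
Step 8: +0 new -> 32 infected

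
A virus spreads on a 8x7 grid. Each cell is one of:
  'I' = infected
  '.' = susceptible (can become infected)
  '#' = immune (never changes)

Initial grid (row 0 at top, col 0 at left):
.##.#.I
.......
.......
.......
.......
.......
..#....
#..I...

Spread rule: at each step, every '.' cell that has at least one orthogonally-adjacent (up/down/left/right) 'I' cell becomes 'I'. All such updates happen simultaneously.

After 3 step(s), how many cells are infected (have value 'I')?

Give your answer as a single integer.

Step 0 (initial): 2 infected
Step 1: +5 new -> 7 infected
Step 2: +6 new -> 13 infected
Step 3: +9 new -> 22 infected

Answer: 22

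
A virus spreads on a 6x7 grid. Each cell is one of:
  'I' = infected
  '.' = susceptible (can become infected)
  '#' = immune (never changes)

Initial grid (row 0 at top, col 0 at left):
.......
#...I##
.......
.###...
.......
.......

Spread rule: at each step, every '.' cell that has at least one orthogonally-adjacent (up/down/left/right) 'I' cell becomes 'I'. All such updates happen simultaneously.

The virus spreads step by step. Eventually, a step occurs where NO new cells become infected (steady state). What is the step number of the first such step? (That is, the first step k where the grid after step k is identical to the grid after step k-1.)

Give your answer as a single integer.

Answer: 9

Derivation:
Step 0 (initial): 1 infected
Step 1: +3 new -> 4 infected
Step 2: +6 new -> 10 infected
Step 3: +7 new -> 17 infected
Step 4: +6 new -> 23 infected
Step 5: +6 new -> 29 infected
Step 6: +4 new -> 33 infected
Step 7: +2 new -> 35 infected
Step 8: +1 new -> 36 infected
Step 9: +0 new -> 36 infected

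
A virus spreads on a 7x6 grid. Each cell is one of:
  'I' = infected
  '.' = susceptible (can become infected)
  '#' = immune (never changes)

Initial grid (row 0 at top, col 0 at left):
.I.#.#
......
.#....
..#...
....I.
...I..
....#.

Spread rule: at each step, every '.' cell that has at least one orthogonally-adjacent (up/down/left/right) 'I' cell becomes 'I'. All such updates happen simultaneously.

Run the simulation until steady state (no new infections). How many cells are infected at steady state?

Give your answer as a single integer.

Step 0 (initial): 3 infected
Step 1: +9 new -> 12 infected
Step 2: +9 new -> 21 infected
Step 3: +10 new -> 31 infected
Step 4: +6 new -> 37 infected
Step 5: +0 new -> 37 infected

Answer: 37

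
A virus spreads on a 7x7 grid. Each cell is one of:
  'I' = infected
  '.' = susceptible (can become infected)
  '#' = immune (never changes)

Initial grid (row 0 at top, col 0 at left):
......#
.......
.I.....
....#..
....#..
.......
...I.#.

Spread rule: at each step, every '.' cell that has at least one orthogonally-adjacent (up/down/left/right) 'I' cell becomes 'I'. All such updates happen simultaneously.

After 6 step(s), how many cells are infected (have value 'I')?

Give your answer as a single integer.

Step 0 (initial): 2 infected
Step 1: +7 new -> 9 infected
Step 2: +11 new -> 20 infected
Step 3: +10 new -> 30 infected
Step 4: +6 new -> 36 infected
Step 5: +6 new -> 42 infected
Step 6: +3 new -> 45 infected

Answer: 45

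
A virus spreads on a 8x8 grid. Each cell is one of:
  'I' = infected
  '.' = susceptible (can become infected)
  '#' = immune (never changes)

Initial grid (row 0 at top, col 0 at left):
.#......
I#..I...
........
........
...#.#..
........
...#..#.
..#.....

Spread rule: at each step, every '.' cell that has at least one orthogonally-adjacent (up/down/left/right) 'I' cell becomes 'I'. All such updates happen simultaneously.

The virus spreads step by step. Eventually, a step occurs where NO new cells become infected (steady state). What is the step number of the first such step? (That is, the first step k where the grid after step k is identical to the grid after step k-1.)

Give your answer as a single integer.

Answer: 10

Derivation:
Step 0 (initial): 2 infected
Step 1: +6 new -> 8 infected
Step 2: +9 new -> 17 infected
Step 3: +10 new -> 27 infected
Step 4: +7 new -> 34 infected
Step 5: +8 new -> 42 infected
Step 6: +7 new -> 49 infected
Step 7: +5 new -> 54 infected
Step 8: +2 new -> 56 infected
Step 9: +1 new -> 57 infected
Step 10: +0 new -> 57 infected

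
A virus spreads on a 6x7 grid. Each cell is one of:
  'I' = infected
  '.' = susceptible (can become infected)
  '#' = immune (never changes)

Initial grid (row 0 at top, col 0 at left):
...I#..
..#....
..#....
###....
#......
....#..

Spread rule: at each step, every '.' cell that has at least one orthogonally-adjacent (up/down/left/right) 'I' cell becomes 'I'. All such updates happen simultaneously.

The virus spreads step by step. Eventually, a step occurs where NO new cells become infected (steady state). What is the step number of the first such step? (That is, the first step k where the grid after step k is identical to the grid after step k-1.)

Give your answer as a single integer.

Answer: 9

Derivation:
Step 0 (initial): 1 infected
Step 1: +2 new -> 3 infected
Step 2: +3 new -> 6 infected
Step 3: +5 new -> 11 infected
Step 4: +7 new -> 18 infected
Step 5: +7 new -> 25 infected
Step 6: +4 new -> 29 infected
Step 7: +3 new -> 32 infected
Step 8: +2 new -> 34 infected
Step 9: +0 new -> 34 infected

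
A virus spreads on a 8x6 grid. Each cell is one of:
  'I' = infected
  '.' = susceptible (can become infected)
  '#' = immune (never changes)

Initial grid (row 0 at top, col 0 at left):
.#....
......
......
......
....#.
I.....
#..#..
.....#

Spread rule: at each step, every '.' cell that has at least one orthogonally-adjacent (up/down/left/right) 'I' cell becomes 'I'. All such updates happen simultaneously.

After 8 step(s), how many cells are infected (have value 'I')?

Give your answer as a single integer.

Answer: 40

Derivation:
Step 0 (initial): 1 infected
Step 1: +2 new -> 3 infected
Step 2: +4 new -> 7 infected
Step 3: +6 new -> 13 infected
Step 4: +7 new -> 20 infected
Step 5: +7 new -> 27 infected
Step 6: +6 new -> 33 infected
Step 7: +4 new -> 37 infected
Step 8: +3 new -> 40 infected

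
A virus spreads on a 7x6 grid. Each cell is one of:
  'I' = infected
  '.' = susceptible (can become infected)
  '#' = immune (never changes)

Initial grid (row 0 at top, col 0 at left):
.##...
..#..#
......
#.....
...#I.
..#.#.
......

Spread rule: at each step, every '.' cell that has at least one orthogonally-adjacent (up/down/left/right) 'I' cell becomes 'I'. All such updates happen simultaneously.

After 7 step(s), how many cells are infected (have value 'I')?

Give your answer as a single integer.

Answer: 32

Derivation:
Step 0 (initial): 1 infected
Step 1: +2 new -> 3 infected
Step 2: +4 new -> 7 infected
Step 3: +5 new -> 12 infected
Step 4: +6 new -> 18 infected
Step 5: +5 new -> 23 infected
Step 6: +6 new -> 29 infected
Step 7: +3 new -> 32 infected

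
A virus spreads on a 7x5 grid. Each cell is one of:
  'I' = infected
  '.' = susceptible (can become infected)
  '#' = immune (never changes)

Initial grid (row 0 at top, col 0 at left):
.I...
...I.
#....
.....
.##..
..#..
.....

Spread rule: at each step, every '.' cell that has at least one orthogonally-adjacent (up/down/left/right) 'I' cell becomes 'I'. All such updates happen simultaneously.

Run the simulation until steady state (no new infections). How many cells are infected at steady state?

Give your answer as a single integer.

Answer: 31

Derivation:
Step 0 (initial): 2 infected
Step 1: +7 new -> 9 infected
Step 2: +6 new -> 15 infected
Step 3: +4 new -> 19 infected
Step 4: +3 new -> 22 infected
Step 5: +3 new -> 25 infected
Step 6: +3 new -> 28 infected
Step 7: +3 new -> 31 infected
Step 8: +0 new -> 31 infected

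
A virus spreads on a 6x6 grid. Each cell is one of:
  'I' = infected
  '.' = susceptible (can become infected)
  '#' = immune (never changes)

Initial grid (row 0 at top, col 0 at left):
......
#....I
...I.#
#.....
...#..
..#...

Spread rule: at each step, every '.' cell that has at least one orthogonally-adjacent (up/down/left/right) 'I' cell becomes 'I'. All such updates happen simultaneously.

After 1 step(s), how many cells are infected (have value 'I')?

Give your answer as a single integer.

Step 0 (initial): 2 infected
Step 1: +6 new -> 8 infected

Answer: 8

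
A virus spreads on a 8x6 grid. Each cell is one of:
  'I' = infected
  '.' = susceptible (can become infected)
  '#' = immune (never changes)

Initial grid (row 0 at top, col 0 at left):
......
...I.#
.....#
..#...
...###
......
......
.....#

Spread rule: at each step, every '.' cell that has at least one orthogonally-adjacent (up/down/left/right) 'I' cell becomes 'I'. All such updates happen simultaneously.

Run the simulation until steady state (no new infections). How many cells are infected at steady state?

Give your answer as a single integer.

Answer: 41

Derivation:
Step 0 (initial): 1 infected
Step 1: +4 new -> 5 infected
Step 2: +6 new -> 11 infected
Step 3: +5 new -> 16 infected
Step 4: +4 new -> 20 infected
Step 5: +2 new -> 22 infected
Step 6: +3 new -> 25 infected
Step 7: +3 new -> 28 infected
Step 8: +4 new -> 32 infected
Step 9: +4 new -> 36 infected
Step 10: +3 new -> 39 infected
Step 11: +2 new -> 41 infected
Step 12: +0 new -> 41 infected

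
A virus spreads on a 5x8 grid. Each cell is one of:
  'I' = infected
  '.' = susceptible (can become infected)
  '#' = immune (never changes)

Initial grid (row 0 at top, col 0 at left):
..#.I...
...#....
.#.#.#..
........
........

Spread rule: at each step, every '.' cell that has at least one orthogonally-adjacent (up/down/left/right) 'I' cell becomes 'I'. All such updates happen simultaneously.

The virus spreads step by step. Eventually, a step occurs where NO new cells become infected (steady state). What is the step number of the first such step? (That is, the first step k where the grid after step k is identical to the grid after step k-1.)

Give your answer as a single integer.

Step 0 (initial): 1 infected
Step 1: +3 new -> 4 infected
Step 2: +3 new -> 7 infected
Step 3: +3 new -> 10 infected
Step 4: +5 new -> 15 infected
Step 5: +5 new -> 20 infected
Step 6: +5 new -> 25 infected
Step 7: +4 new -> 29 infected
Step 8: +3 new -> 32 infected
Step 9: +2 new -> 34 infected
Step 10: +1 new -> 35 infected
Step 11: +0 new -> 35 infected

Answer: 11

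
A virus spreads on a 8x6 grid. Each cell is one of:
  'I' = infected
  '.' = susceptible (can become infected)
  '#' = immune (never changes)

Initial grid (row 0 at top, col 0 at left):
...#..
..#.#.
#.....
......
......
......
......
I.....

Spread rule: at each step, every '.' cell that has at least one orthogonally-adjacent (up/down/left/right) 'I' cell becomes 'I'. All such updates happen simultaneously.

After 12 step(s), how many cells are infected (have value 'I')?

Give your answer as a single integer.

Step 0 (initial): 1 infected
Step 1: +2 new -> 3 infected
Step 2: +3 new -> 6 infected
Step 3: +4 new -> 10 infected
Step 4: +5 new -> 15 infected
Step 5: +5 new -> 20 infected
Step 6: +5 new -> 25 infected
Step 7: +5 new -> 30 infected
Step 8: +5 new -> 35 infected
Step 9: +5 new -> 40 infected
Step 10: +1 new -> 41 infected
Step 11: +1 new -> 42 infected
Step 12: +1 new -> 43 infected

Answer: 43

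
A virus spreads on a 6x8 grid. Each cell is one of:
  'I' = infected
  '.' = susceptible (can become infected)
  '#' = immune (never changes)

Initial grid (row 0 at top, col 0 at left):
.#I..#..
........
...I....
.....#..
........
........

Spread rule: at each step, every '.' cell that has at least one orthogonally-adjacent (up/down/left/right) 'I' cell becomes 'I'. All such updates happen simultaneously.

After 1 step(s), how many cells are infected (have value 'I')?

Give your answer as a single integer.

Answer: 8

Derivation:
Step 0 (initial): 2 infected
Step 1: +6 new -> 8 infected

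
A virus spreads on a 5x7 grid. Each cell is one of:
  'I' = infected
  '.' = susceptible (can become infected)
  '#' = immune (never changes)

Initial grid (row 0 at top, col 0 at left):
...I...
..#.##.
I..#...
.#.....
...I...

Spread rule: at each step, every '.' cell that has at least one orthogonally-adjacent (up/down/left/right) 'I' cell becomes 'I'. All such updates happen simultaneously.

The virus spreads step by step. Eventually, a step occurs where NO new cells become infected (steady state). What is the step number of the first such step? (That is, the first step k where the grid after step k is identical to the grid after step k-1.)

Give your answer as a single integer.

Step 0 (initial): 3 infected
Step 1: +9 new -> 12 infected
Step 2: +10 new -> 22 infected
Step 3: +4 new -> 26 infected
Step 4: +3 new -> 29 infected
Step 5: +1 new -> 30 infected
Step 6: +0 new -> 30 infected

Answer: 6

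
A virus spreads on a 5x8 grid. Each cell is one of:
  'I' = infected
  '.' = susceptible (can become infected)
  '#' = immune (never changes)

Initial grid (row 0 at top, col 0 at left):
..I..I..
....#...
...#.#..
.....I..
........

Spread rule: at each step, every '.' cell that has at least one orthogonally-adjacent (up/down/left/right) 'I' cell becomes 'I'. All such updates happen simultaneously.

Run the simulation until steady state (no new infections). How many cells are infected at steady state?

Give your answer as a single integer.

Step 0 (initial): 3 infected
Step 1: +9 new -> 12 infected
Step 2: +12 new -> 24 infected
Step 3: +7 new -> 31 infected
Step 4: +3 new -> 34 infected
Step 5: +2 new -> 36 infected
Step 6: +1 new -> 37 infected
Step 7: +0 new -> 37 infected

Answer: 37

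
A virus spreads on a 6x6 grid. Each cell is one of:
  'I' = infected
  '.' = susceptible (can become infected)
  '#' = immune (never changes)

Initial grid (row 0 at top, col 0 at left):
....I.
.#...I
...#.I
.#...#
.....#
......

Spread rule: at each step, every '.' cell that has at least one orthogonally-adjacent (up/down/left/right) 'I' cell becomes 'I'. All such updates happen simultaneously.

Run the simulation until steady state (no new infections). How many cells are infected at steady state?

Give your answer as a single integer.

Step 0 (initial): 3 infected
Step 1: +4 new -> 7 infected
Step 2: +3 new -> 10 infected
Step 3: +4 new -> 14 infected
Step 4: +5 new -> 19 infected
Step 5: +5 new -> 24 infected
Step 6: +3 new -> 27 infected
Step 7: +3 new -> 30 infected
Step 8: +1 new -> 31 infected
Step 9: +0 new -> 31 infected

Answer: 31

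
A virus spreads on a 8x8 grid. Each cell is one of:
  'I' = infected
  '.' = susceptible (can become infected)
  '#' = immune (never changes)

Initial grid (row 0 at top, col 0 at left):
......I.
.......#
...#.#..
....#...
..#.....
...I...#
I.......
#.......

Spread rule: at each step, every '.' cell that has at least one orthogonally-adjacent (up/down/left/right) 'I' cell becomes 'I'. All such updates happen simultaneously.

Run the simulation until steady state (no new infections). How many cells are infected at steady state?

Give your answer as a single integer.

Step 0 (initial): 3 infected
Step 1: +9 new -> 12 infected
Step 2: +12 new -> 24 infected
Step 3: +12 new -> 36 infected
Step 4: +11 new -> 47 infected
Step 5: +7 new -> 54 infected
Step 6: +3 new -> 57 infected
Step 7: +0 new -> 57 infected

Answer: 57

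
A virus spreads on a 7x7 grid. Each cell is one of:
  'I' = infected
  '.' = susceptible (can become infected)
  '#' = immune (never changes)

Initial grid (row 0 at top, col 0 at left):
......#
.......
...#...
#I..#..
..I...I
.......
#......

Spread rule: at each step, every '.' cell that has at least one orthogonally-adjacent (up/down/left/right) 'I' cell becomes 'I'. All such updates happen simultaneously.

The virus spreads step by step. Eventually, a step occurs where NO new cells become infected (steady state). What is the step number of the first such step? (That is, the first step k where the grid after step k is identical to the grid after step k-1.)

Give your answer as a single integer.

Answer: 7

Derivation:
Step 0 (initial): 3 infected
Step 1: +8 new -> 11 infected
Step 2: +13 new -> 24 infected
Step 3: +10 new -> 34 infected
Step 4: +6 new -> 40 infected
Step 5: +3 new -> 43 infected
Step 6: +1 new -> 44 infected
Step 7: +0 new -> 44 infected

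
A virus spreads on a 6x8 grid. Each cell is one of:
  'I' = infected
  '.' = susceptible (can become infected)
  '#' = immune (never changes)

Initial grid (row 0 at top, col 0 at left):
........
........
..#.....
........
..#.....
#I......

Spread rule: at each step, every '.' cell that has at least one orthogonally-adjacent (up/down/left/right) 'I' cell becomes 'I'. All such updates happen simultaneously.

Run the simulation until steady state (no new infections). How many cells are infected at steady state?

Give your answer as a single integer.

Answer: 45

Derivation:
Step 0 (initial): 1 infected
Step 1: +2 new -> 3 infected
Step 2: +3 new -> 6 infected
Step 3: +5 new -> 11 infected
Step 4: +5 new -> 16 infected
Step 5: +7 new -> 23 infected
Step 6: +7 new -> 30 infected
Step 7: +5 new -> 35 infected
Step 8: +4 new -> 39 infected
Step 9: +3 new -> 42 infected
Step 10: +2 new -> 44 infected
Step 11: +1 new -> 45 infected
Step 12: +0 new -> 45 infected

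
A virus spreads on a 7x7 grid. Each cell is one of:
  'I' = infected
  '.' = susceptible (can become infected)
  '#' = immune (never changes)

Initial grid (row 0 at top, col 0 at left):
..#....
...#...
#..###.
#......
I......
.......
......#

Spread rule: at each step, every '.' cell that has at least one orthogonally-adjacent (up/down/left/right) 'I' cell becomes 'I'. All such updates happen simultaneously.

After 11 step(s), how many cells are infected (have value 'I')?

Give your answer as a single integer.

Step 0 (initial): 1 infected
Step 1: +2 new -> 3 infected
Step 2: +4 new -> 7 infected
Step 3: +5 new -> 12 infected
Step 4: +6 new -> 18 infected
Step 5: +7 new -> 25 infected
Step 6: +5 new -> 30 infected
Step 7: +3 new -> 33 infected
Step 8: +1 new -> 34 infected
Step 9: +1 new -> 35 infected
Step 10: +2 new -> 37 infected
Step 11: +2 new -> 39 infected

Answer: 39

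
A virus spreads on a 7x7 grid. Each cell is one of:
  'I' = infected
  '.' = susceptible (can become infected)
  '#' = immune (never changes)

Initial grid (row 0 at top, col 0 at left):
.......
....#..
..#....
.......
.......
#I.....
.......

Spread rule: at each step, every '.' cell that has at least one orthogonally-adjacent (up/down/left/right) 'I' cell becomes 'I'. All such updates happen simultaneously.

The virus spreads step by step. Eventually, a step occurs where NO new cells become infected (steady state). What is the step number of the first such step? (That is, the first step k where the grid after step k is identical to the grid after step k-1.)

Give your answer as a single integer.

Step 0 (initial): 1 infected
Step 1: +3 new -> 4 infected
Step 2: +6 new -> 10 infected
Step 3: +6 new -> 16 infected
Step 4: +6 new -> 22 infected
Step 5: +8 new -> 30 infected
Step 6: +7 new -> 37 infected
Step 7: +3 new -> 40 infected
Step 8: +3 new -> 43 infected
Step 9: +2 new -> 45 infected
Step 10: +1 new -> 46 infected
Step 11: +0 new -> 46 infected

Answer: 11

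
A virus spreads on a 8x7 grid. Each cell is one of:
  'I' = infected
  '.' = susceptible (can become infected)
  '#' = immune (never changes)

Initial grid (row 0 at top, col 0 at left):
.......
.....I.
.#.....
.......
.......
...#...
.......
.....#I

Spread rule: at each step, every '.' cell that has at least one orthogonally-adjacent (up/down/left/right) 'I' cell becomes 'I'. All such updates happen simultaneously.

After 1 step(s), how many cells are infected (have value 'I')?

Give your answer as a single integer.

Answer: 7

Derivation:
Step 0 (initial): 2 infected
Step 1: +5 new -> 7 infected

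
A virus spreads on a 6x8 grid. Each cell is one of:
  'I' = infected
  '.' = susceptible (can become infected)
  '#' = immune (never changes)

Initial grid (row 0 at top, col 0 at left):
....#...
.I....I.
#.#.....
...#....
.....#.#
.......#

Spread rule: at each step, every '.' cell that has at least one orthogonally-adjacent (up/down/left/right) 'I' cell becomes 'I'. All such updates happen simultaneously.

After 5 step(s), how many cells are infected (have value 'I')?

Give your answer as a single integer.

Step 0 (initial): 2 infected
Step 1: +8 new -> 10 infected
Step 2: +10 new -> 20 infected
Step 3: +9 new -> 29 infected
Step 4: +5 new -> 34 infected
Step 5: +5 new -> 39 infected

Answer: 39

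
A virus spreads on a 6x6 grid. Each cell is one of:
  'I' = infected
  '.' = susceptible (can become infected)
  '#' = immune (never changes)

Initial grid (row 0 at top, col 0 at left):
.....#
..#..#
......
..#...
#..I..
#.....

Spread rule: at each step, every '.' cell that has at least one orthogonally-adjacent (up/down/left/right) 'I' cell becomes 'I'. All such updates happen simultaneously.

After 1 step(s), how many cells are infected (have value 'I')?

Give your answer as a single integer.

Step 0 (initial): 1 infected
Step 1: +4 new -> 5 infected

Answer: 5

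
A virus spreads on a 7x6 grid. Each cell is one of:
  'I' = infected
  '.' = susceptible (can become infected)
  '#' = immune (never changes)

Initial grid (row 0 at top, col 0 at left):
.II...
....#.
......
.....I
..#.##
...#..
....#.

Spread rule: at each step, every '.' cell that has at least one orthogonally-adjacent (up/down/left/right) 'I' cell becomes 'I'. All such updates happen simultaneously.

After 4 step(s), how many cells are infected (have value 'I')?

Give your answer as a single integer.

Step 0 (initial): 3 infected
Step 1: +6 new -> 9 infected
Step 2: +8 new -> 17 infected
Step 3: +6 new -> 23 infected
Step 4: +2 new -> 25 infected

Answer: 25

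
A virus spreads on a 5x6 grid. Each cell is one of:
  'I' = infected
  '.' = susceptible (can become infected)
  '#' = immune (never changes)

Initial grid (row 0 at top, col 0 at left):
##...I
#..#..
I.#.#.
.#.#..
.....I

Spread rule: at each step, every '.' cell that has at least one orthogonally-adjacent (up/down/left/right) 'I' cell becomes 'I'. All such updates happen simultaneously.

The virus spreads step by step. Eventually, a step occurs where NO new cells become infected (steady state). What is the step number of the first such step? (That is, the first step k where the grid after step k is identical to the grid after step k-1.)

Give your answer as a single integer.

Answer: 5

Derivation:
Step 0 (initial): 3 infected
Step 1: +6 new -> 9 infected
Step 2: +7 new -> 16 infected
Step 3: +4 new -> 20 infected
Step 4: +1 new -> 21 infected
Step 5: +0 new -> 21 infected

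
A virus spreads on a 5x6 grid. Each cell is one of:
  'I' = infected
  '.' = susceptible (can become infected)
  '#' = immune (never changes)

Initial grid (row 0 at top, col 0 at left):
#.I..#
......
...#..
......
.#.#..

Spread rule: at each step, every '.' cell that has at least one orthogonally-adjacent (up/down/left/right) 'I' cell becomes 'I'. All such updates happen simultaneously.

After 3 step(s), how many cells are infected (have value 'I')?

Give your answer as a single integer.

Step 0 (initial): 1 infected
Step 1: +3 new -> 4 infected
Step 2: +4 new -> 8 infected
Step 3: +4 new -> 12 infected

Answer: 12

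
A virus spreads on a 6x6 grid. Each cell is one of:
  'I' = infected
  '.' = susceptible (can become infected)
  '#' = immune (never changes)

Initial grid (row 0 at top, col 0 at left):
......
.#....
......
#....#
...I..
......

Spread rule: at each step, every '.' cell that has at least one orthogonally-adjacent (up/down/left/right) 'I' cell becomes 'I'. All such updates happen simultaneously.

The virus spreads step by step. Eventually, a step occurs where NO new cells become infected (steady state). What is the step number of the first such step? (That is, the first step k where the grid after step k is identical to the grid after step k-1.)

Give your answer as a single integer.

Step 0 (initial): 1 infected
Step 1: +4 new -> 5 infected
Step 2: +7 new -> 12 infected
Step 3: +7 new -> 19 infected
Step 4: +6 new -> 25 infected
Step 5: +4 new -> 29 infected
Step 6: +3 new -> 32 infected
Step 7: +1 new -> 33 infected
Step 8: +0 new -> 33 infected

Answer: 8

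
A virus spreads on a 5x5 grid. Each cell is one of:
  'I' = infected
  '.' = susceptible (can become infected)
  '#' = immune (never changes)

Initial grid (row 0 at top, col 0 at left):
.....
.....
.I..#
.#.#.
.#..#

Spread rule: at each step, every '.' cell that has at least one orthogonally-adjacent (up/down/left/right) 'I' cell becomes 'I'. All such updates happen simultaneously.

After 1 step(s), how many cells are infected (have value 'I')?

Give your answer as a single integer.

Step 0 (initial): 1 infected
Step 1: +3 new -> 4 infected

Answer: 4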